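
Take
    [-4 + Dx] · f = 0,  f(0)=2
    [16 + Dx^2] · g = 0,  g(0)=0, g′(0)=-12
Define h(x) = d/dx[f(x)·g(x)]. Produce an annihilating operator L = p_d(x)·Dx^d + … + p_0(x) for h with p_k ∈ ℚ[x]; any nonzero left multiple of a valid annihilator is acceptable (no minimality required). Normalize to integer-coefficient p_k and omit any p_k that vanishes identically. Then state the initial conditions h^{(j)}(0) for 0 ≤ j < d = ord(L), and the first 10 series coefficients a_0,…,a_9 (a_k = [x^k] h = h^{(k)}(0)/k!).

L = 32 - 8·Dx + Dx^2  (order 2).
h: a_k = -24, -192, -384, 0, 1024, 8192/5, 16384/15, 0, -65536/105, -524288/945, …
ICs: h(0) = -24, h′(0) = -192.

f: a_k = 2, 8, 16, 64/3, 64/3, 256/15, 512/45, 2048/315, 1024/315, 4096/2835, …
g: a_k = 0, -12, 0, 32, 0, -128/5, 0, 1024/105, 0, -2048/945, …
f·g: L₀ = L_f ⊗_s L_g, ord ≤ 1·2.
h₀' ⇒ L via d/dx closure of L₀.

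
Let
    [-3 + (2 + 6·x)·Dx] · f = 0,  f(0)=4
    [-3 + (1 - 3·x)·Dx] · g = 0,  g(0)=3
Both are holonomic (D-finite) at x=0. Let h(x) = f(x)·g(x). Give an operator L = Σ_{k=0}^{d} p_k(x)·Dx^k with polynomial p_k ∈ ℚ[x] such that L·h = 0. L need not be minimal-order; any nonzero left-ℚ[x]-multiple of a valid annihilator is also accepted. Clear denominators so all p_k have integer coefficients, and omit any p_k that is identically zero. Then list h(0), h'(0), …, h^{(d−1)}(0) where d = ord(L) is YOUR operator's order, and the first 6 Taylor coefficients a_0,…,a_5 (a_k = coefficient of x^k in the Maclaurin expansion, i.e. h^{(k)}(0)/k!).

f: a_k = 4, 6, -9/2, 27/4, -405/32, 1701/64, …
g: a_k = 3, 9, 27, 81, 243, 729, …
Product ⇒ symmetric product L₀, ord ≤ 1.
L = (9 + 9·x) + (-2 + 18·x^2)·Dx  (order 1).
h: a_k = 12, 54, 297/2, 1863/4, 43497/32, 266085/64, …
ICs: h(0) = 12.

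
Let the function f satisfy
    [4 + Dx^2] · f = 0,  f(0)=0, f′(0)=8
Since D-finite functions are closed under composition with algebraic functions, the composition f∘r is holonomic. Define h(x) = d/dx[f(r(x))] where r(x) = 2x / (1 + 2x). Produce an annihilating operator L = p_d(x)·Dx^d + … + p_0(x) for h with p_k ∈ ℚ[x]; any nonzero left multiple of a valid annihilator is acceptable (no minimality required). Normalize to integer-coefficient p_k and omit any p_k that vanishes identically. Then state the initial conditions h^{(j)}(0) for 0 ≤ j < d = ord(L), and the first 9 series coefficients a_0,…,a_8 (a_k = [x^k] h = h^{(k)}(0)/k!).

f: a_k = 0, 8, 0, -16/3, 0, 16/15, 0, -32/315, 0, …
h₀=f(r): pull back L_f along r ⇒ L₀.
Derive L from L₀ (diff closure).
L = (40 + 96·x + 96·x^2) + (12 + 72·x + 144·x^2 + 96·x^3)·Dx + (1 + 8·x + 24·x^2 + 32·x^3 + 16·x^4)·Dx^2  (order 2).
h: a_k = 16, -64, 64, 512, -11008/3, 15360, -2262016/45, 6209536/45, -100888576/315, …
ICs: h(0) = 16, h′(0) = -64.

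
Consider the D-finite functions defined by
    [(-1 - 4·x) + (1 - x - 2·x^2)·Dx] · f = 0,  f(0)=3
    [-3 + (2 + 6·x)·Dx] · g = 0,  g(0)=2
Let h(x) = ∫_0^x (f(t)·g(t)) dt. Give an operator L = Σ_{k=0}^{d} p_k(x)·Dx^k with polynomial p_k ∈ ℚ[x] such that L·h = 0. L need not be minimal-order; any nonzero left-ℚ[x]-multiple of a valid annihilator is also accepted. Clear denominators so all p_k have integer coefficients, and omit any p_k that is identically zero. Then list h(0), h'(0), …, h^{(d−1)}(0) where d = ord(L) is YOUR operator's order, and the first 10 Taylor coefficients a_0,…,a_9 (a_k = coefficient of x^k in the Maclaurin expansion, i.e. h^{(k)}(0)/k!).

f: a_k = 3, 3, 9, 15, 33, 63, 129, 255, 513, 1023, …
g: a_k = 2, 3, -9/4, 27/8, -405/64, 1701/128, -15309/512, 72171/1024, -2814669/16384, 14073345/32768, …
L₀ := L_f ⊗_s L_g (sym. prod.), ord ≤ 1.
h=∫h₀ ⇒ L = L₀·Dx.
L = (5 + 11·x + 18·x^2)·Dx + (-2 - 4·x + 10·x^2 + 12·x^3)·Dx^2  (order 2).
h: a_k = 0, 6, 15/2, 27/4, 483/32, 5241/320, 10347/256, 162093/3584, 1037355/8192, 2058625/16384, …
ICs: h(0) = 0, h′(0) = 6.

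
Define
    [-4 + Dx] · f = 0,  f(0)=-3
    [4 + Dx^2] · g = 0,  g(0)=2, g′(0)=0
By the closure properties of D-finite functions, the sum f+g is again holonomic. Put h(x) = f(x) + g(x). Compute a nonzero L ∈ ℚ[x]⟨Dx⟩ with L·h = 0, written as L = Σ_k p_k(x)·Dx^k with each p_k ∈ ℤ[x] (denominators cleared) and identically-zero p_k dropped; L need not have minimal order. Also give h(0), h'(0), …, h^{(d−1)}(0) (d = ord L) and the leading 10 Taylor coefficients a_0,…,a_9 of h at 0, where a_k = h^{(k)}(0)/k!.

L = -16 + 4·Dx - 4·Dx^2 + Dx^3  (order 3).
h: a_k = -1, -12, -28, -32, -92/3, -128/5, -776/45, -1024/105, -1532/315, -2048/945, …
ICs: h(0) = -1, h′(0) = -12, h′′(0) = -56.

f: a_k = -3, -12, -24, -32, -32, -128/5, -256/15, -1024/105, -512/105, -2048/945, …
g: a_k = 2, 0, -4, 0, 4/3, 0, -8/45, 0, 4/315, 0, …
Weyl lclm of L_f,L_g ⇒ L₀ (ord ≤ 3).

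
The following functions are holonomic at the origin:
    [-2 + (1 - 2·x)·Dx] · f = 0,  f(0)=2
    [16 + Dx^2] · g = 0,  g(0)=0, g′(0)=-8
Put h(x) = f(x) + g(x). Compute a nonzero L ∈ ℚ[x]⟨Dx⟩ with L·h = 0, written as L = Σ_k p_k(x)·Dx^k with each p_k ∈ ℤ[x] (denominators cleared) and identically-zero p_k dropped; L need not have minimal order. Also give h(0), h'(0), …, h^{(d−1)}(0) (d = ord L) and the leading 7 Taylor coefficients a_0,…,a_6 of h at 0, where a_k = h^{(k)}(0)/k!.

f: a_k = 2, 4, 8, 16, 32, 64, 128, …
g: a_k = 0, -8, 0, 64/3, 0, -256/15, 0, …
Sum ⇒ L₀ = lclm(L_f,L_g) in ℚ(x)⟨Dx⟩.
L = (160 - 256·x + 256·x^2) + (-48 + 224·x - 384·x^2 + 256·x^3)·Dx + (10 - 16·x + 16·x^2)·Dx^2 + (-3 + 14·x - 24·x^2 + 16·x^3)·Dx^3  (order 3).
h: a_k = 2, -4, 8, 112/3, 32, 704/15, 128, …
ICs: h(0) = 2, h′(0) = -4, h′′(0) = 16.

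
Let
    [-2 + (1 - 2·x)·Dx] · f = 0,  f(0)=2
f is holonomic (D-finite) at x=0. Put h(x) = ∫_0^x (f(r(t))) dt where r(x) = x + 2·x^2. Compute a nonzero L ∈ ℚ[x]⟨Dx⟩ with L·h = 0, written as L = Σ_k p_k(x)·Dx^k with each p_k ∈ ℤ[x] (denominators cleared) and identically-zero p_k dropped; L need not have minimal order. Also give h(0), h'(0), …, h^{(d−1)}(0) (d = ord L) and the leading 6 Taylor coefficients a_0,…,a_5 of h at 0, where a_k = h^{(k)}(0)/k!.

L = (2 + 8·x)·Dx + (-1 + 2·x + 4·x^2)·Dx^2  (order 2).
h: a_k = 0, 2, 2, 16/3, 12, 32, …
ICs: h(0) = 0, h′(0) = 2.

f: a_k = 2, 4, 8, 16, 32, 64, …
f∘r: x↦r, Dx↦Dx/r' in L_f ⇒ L₀.
∫: right-multiply L₀ by Dx.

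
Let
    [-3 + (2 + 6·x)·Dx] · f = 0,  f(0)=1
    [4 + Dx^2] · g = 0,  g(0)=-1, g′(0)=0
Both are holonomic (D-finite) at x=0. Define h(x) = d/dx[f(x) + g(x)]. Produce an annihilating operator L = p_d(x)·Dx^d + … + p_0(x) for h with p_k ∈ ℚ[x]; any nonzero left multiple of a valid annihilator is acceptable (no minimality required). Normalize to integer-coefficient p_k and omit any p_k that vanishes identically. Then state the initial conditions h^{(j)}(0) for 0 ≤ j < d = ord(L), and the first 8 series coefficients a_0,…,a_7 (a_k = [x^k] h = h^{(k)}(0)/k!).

L = (-1812 - 1152·x - 1728·x^2) + (-344 - 1800·x - 3456·x^2 - 3456·x^3)·Dx + (-453 - 288·x - 432·x^2)·Dx^2 + (-86 - 450·x - 864·x^2 - 864·x^3)·Dx^3  (order 3).
h: a_k = 3/2, 7/4, 81/16, -1471/96, 8505/256, -684809/7680, 505197/2048, -886686271/1290240, …
ICs: h(0) = 3/2, h′(0) = 7/4, h′′(0) = 81/8.

f: a_k = 1, 3/2, -9/8, 27/16, -405/128, 1701/256, -15309/1024, 72171/2048, …
g: a_k = -1, 0, 2, 0, -2/3, 0, 4/45, 0, …
h₀=f+g: left-lcm gives L₀, ord ≤ 3.
Derive L from L₀ (diff closure).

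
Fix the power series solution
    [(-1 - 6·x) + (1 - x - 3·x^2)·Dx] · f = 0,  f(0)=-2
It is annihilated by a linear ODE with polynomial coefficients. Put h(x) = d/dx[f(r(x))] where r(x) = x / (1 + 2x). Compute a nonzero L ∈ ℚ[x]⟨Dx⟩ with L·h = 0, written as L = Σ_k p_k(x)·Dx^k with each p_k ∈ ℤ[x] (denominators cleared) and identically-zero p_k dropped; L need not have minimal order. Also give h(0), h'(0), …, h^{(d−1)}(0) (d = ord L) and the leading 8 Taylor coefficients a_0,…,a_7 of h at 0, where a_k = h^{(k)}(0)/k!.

L = (4 + 6·x + 30·x^2 + 32·x^3) + (-1 - 13·x - 45·x^2 - 38·x^3 + 16·x^4)·Dx  (order 1).
h: a_k = -2, -8, 30, -136, 560, -2220, 8554, -32288, …
ICs: h(0) = -2.

f: a_k = -2, -2, -8, -14, -38, -80, -194, -434, …
Change of var in L_f (x↦r) gives L₀.
Derive L from L₀ (diff closure).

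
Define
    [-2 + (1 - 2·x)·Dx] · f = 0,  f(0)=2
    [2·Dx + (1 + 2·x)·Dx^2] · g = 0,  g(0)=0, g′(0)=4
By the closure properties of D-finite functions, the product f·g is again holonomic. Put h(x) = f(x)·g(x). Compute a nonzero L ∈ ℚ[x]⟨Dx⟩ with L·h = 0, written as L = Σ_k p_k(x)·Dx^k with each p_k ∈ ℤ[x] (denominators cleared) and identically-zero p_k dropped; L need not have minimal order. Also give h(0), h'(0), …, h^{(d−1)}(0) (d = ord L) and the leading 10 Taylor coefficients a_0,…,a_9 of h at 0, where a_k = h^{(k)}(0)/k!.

f: a_k = 2, 4, 8, 16, 32, 64, 128, 256, 512, 1024, …
g: a_k = 0, 4, -4, 16/3, -8, 64/5, -64/3, 256/7, -64, 1024/9, …
L₀ := L_f ⊗_s L_g (sym. prod.), ord ≤ 2.
L = 4 + (2 + 12·x)·Dx + (-1 + 4·x^2)·Dx^2  (order 2).
h: a_k = 0, 8, 8, 80/3, 112/3, 1504/15, 2368/15, 40832/105, 68224/105, 481024/315, …
ICs: h(0) = 0, h′(0) = 8.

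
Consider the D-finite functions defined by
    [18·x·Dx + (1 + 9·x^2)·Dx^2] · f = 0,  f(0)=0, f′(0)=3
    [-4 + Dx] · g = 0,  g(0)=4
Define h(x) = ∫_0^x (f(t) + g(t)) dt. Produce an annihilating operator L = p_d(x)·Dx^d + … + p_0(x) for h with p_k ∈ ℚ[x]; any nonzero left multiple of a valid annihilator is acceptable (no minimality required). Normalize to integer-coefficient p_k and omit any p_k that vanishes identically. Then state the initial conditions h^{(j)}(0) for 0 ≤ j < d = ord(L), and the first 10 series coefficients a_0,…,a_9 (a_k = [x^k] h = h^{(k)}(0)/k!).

f: a_k = 0, 3, 0, -9, 0, 243/5, 0, -2187/7, 0, 2187, …
g: a_k = 4, 16, 32, 128/3, 128/3, 512/15, 1024/45, 4096/315, 2048/315, 8192/2835, …
Sum ⇒ L₀ = lclm(L_f,L_g) in ℚ(x)⟨Dx⟩.
h=∫h₀ ⇒ L = L₀·Dx.
L = (36 - 144·x - 972·x^2 - 1296·x^3)·Dx^2 + (-17 + 99·x^2 - 648·x^4)·Dx^3 + (2 + 9·x + 36·x^2 + 81·x^3 + 162·x^4)·Dx^4  (order 4).
h: a_k = 0, 4, 19/2, 32/3, 101/12, 128/15, 1241/90, 1024/315, -94319/2520, 2048/2835, …
ICs: h(0) = 0, h′(0) = 4, h′′(0) = 19, h′′′(0) = 64.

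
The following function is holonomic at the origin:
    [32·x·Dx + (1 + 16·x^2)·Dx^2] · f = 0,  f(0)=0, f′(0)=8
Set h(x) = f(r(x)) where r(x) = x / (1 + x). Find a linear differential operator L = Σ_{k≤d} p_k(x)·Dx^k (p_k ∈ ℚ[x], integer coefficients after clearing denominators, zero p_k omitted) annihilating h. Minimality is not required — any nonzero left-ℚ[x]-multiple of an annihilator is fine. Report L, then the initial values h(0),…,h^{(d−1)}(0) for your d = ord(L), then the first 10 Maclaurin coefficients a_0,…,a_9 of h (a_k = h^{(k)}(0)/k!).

L = (2 + 34·x)·Dx + (1 + 2·x + 17·x^2)·Dx^2  (order 2).
h: a_k = 0, 8, -8, -104/3, 120, 808/5, -4888/3, 5816/7, 19320, -407992/9, …
ICs: h(0) = 0, h′(0) = 8.

f: a_k = 0, 8, 0, -128/3, 0, 2048/5, 0, -32768/7, 0, 524288/9, …
h₀=f(r): pull back L_f along r ⇒ L₀.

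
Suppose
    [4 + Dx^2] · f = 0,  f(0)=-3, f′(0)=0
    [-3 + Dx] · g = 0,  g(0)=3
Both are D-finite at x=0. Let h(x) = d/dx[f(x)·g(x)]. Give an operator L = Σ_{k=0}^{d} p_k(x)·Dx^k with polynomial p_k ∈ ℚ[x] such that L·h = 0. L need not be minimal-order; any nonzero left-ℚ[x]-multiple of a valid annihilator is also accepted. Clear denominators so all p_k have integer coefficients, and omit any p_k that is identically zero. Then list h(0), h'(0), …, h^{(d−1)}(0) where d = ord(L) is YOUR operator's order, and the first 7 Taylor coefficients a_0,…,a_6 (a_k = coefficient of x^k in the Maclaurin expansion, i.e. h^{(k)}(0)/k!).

f: a_k = -3, 0, 6, 0, -2, 0, 4/15, …
g: a_k = 3, 9, 27/2, 27/2, 81/8, 243/40, 243/80, …
Sym-product of L_f,L_g gives L₀ (≤ ord 2).
Differentiate: ansatz ord ≤ ord L₀ ⇒ L.
L = 13 - 6·Dx + Dx^2  (order 2).
h: a_k = -27, -45, 81/2, 357/2, 1791/8, 1221/8, 4449/80, …
ICs: h(0) = -27, h′(0) = -45.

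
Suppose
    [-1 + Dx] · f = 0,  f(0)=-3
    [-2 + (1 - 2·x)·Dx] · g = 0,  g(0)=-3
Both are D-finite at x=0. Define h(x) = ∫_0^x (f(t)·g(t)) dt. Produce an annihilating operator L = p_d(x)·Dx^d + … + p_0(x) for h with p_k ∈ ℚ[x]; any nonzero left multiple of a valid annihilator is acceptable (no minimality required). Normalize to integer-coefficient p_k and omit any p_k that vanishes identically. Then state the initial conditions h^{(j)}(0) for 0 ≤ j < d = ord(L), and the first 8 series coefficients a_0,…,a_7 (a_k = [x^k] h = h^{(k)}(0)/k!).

f: a_k = -3, -3, -3/2, -1/2, -1/8, -1/40, -1/240, -1/1680, …
g: a_k = -3, -6, -12, -24, -48, -96, -192, -384, …
h₀=f·g: eliminate ⇒ L₀, order ≤ 1·1.
h=∫h₀ ⇒ L = L₀·Dx.
L = (3 - 2·x)·Dx + (-1 + 2·x)·Dx^2  (order 2).
h: a_k = 0, 9, 27/2, 39/2, 237/8, 1899/40, 6331/80, 75973/560, …
ICs: h(0) = 0, h′(0) = 9.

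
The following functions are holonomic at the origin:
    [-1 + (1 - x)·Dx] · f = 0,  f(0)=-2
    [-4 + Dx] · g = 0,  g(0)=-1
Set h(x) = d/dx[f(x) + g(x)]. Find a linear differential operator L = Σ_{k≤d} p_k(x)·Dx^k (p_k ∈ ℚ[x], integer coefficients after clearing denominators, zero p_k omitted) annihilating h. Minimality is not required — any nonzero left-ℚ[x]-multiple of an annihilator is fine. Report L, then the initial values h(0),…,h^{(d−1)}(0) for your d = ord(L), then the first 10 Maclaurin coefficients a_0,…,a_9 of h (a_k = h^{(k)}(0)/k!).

f: a_k = -2, -2, -2, -2, -2, -2, -2, -2, -2, -2, …
g: a_k = -1, -4, -8, -32/3, -32/3, -128/15, -256/45, -1024/315, -512/315, -2048/2835, …
Sum ⇒ L₀ = lclm(L_f,L_g) in ℚ(x)⟨Dx⟩.
h=h₀': d/dx-closure on L₀ ⇒ L.
L = (-4 + 16·x) + (5 - 16·x + 8·x^2)·Dx + (-1 + 3·x - 2·x^2)·Dx^2  (order 2).
h: a_k = -6, -20, -38, -152/3, -158/3, -692/15, -1654/45, -9136/315, -7718/315, -64892/2835, …
ICs: h(0) = -6, h′(0) = -20.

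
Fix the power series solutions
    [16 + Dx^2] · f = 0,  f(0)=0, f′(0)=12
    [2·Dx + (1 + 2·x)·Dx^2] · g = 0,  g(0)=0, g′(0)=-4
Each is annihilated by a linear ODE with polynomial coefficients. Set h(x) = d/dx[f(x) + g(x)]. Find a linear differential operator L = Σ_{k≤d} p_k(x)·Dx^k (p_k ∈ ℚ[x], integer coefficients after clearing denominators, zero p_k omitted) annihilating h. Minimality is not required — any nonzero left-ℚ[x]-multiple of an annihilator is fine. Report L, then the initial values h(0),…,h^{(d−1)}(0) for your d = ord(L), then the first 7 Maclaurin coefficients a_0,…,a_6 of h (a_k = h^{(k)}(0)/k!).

f: a_k = 0, 12, 0, -32, 0, 128/5, 0, …
g: a_k = 0, -4, 4, -16/3, 8, -64/5, 64/3, …
f+g: L₀ = lclm(L_f,L_g), ord ≤ 2+2.
Derive L from L₀ (diff closure).
L = (160 + 256·x + 256·x^2) + (48 + 224·x + 384·x^2 + 256·x^3)·Dx + (10 + 16·x + 16·x^2)·Dx^2 + (3 + 14·x + 24·x^2 + 16·x^3)·Dx^3  (order 3).
h: a_k = 8, 8, -112, 32, 64, 128, -4864/15, …
ICs: h(0) = 8, h′(0) = 8, h′′(0) = -224.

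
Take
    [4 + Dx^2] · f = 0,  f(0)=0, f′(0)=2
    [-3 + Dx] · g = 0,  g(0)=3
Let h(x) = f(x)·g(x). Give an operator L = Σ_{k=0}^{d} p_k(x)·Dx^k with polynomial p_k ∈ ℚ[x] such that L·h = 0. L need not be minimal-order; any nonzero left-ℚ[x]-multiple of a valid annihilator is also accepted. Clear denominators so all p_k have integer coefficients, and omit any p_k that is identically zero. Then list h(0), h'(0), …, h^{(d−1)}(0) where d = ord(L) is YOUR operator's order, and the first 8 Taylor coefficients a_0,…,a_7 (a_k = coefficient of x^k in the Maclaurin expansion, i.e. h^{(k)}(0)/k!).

f: a_k = 0, 2, 0, -4/3, 0, 4/15, 0, -8/315, …
g: a_k = 3, 9, 27/2, 27/2, 81/8, 243/40, 243/80, 729/560, …
L₀ := L_f ⊗_s L_g (sym. prod.), ord ≤ 2.
L = 13 - 6·Dx + Dx^2  (order 2).
h: a_k = 0, 6, 18, 23, 15, 61/20, -69/20, -3277/840, …
ICs: h(0) = 0, h′(0) = 6.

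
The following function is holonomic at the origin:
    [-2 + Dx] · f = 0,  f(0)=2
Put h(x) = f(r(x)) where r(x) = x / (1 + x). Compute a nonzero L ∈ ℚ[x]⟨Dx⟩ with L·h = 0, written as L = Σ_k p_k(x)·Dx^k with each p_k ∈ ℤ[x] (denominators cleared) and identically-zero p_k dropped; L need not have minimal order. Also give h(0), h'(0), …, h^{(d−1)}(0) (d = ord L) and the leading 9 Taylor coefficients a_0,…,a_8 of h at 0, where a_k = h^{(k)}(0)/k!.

L = -2 + (1 + 2·x + x^2)·Dx  (order 1).
h: a_k = 2, 4, 0, -4/3, 4/3, -4/5, 8/45, 20/63, -64/105, …
ICs: h(0) = 2.

f: a_k = 2, 4, 4, 8/3, 4/3, 8/15, 8/45, 16/315, 4/315, …
Substitute x→r, Dx→(1/r')Dx; clear ⇒ L₀.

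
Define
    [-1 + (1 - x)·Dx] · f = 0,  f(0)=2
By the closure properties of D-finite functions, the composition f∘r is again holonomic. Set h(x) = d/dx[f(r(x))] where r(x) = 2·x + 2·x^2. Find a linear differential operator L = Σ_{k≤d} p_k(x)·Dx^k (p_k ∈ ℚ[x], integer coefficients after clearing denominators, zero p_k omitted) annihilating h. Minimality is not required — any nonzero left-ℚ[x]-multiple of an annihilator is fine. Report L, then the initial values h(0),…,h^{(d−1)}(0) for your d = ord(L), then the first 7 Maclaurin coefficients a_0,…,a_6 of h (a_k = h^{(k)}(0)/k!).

L = (6 + 12·x + 12·x^2) + (-1 + 6·x^2 + 4·x^3)·Dx  (order 1).
h: a_k = 4, 24, 96, 352, 1200, 3936, 12544, …
ICs: h(0) = 4.

f: a_k = 2, 2, 2, 2, 2, 2, 2, …
L₀ from L_f via x↦r, Dx↦r'^{-1}Dx.
h₀' ⇒ L via d/dx closure of L₀.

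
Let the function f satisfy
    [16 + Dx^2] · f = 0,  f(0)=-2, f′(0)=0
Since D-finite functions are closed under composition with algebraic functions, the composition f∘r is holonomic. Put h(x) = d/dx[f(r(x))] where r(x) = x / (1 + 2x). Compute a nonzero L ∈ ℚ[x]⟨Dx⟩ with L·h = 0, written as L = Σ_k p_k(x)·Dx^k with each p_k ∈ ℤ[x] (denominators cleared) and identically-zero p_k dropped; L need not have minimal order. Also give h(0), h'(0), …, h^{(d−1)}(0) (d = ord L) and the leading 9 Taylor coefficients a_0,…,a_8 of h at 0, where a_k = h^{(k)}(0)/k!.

f: a_k = -2, 0, 16, 0, -64/3, 0, 512/45, 0, -1024/315, …
Substitute x→r, Dx→(1/r')Dx; clear ⇒ L₀.
Differentiate: ansatz ord ≤ ord L₀ ⇒ L.
L = (40 + 96·x + 96·x^2) + (12 + 72·x + 144·x^2 + 96·x^3)·Dx + (1 + 8·x + 24·x^2 + 32·x^3 + 16·x^4)·Dx^2  (order 2).
h: a_k = 0, 32, -192, 2048/3, -5120/3, 39424/15, 7168/5, -9641984/315, 5292032/35, …
ICs: h(0) = 0, h′(0) = 32.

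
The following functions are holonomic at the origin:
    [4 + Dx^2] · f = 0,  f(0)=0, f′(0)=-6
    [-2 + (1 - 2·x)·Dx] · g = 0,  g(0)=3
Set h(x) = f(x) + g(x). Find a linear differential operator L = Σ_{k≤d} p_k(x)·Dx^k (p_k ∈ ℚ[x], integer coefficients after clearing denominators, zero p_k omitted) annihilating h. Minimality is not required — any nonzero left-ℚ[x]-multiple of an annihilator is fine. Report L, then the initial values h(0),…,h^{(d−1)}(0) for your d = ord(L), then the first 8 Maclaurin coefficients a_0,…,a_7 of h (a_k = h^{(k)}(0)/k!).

f: a_k = 0, -6, 0, 4, 0, -4/5, 0, 8/105, …
g: a_k = 3, 6, 12, 24, 48, 96, 192, 384, …
L₀ := lclm(L_f,L_g); ord L₀ ≤ 2+1.
L = (-56 + 32·x - 32·x^2) + (12 - 40·x + 48·x^2 - 32·x^3)·Dx + (-14 + 8·x - 8·x^2)·Dx^2 + (3 - 10·x + 12·x^2 - 8·x^3)·Dx^3  (order 3).
h: a_k = 3, 0, 12, 28, 48, 476/5, 192, 40328/105, …
ICs: h(0) = 3, h′(0) = 0, h′′(0) = 24.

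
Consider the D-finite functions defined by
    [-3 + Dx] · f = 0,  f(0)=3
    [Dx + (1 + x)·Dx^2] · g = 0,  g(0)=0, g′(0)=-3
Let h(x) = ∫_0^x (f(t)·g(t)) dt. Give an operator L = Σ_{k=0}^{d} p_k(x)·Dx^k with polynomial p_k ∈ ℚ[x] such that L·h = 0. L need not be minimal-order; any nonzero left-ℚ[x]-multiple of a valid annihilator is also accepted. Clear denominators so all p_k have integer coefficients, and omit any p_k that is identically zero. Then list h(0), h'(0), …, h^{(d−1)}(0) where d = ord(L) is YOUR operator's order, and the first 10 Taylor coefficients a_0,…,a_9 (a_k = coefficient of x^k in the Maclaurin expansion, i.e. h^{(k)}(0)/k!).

f: a_k = 3, 9, 27/2, 27/2, 81/8, 243/40, 243/80, 729/560, 2187/4480, 729/4480, …
g: a_k = 0, -3, 3/2, -1, 3/4, -3/5, 1/2, -3/7, 3/8, -1/3, …
L₀ := L_f ⊗_s L_g (sym. prod.), ord ≤ 2.
Integrate: L := L₀·Dx.
L = (6 + 9·x)·Dx + (-5 - 6·x)·Dx^2 + (1 + x)·Dx^3  (order 3).
h: a_k = 0, 0, -9/2, -15/2, -15/2, -27/5, -249/80, -165/112, -171/280, -17/80, …
ICs: h(0) = 0, h′(0) = 0, h′′(0) = -9.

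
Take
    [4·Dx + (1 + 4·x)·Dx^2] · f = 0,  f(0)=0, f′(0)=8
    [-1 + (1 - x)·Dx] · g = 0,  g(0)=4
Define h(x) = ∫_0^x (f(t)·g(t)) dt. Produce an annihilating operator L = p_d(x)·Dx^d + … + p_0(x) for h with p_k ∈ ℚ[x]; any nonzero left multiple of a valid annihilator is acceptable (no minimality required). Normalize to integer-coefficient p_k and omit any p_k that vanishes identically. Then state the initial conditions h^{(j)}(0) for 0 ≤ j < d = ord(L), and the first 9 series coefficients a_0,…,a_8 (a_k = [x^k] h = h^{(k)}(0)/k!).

L = 4·Dx + (-2 + 12·x)·Dx^2 + (-1 - 3·x + 4·x^2)·Dx^3  (order 3).
h: a_k = 0, 0, 16, -32/3, 104/3, -224/3, 9488/45, -8992/15, 190684/105, …
ICs: h(0) = 0, h′(0) = 0, h′′(0) = 32.

f: a_k = 0, 8, -16, 128/3, -128, 2048/5, -4096/3, 32768/7, -16384, …
g: a_k = 4, 4, 4, 4, 4, 4, 4, 4, 4, …
h₀=f·g: eliminate ⇒ L₀, order ≤ 2·1.
Integrate: L := L₀·Dx.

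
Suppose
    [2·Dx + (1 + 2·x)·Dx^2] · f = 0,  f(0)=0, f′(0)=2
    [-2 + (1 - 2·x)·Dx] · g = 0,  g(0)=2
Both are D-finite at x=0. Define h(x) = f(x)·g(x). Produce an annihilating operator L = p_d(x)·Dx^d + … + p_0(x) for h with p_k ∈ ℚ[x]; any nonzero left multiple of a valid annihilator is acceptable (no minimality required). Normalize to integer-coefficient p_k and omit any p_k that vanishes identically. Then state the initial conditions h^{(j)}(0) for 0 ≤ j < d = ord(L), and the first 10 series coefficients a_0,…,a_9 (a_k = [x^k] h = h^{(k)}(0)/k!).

L = 4 + (2 + 12·x)·Dx + (-1 + 4·x^2)·Dx^2  (order 2).
h: a_k = 0, 4, 4, 40/3, 56/3, 752/15, 1184/15, 20416/105, 34112/105, 240512/315, …
ICs: h(0) = 0, h′(0) = 4.

f: a_k = 0, 2, -2, 8/3, -4, 32/5, -32/3, 128/7, -32, 512/9, …
g: a_k = 2, 4, 8, 16, 32, 64, 128, 256, 512, 1024, …
h₀=f·g: eliminate ⇒ L₀, order ≤ 2·1.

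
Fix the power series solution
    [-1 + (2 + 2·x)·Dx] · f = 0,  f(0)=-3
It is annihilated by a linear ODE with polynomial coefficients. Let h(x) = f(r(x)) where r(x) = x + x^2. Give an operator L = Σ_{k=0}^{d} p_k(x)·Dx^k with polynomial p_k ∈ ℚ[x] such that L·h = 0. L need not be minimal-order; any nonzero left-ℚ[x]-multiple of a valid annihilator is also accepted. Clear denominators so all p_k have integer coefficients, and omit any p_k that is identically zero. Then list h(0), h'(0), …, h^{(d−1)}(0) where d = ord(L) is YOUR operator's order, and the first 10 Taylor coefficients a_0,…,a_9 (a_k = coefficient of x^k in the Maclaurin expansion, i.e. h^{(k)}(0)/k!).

f: a_k = -3, -3/2, 3/8, -3/16, 15/128, -21/256, 63/1024, -99/2048, 1287/32768, -2145/65536, …
Substitute x→r, Dx→(1/r')Dx; clear ⇒ L₀.
L = (-1 - 2·x) + (2 + 2·x + 2·x^2)·Dx  (order 1).
h: a_k = -3, -3/2, -9/8, 9/16, -9/128, -45/256, 171/1024, -63/2048, -2601/32768, 5679/65536, …
ICs: h(0) = -3.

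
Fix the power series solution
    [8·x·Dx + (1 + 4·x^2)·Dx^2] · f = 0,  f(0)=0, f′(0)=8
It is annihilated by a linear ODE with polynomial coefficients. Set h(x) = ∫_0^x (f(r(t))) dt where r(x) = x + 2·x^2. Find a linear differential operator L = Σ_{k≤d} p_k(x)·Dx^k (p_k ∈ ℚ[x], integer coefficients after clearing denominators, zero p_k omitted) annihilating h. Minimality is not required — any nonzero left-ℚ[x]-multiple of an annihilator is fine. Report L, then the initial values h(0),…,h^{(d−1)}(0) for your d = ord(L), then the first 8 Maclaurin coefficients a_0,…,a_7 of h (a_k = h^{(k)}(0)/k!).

L = (-4 + 8·x + 64·x^2 + 192·x^3 + 192·x^4)·Dx^2 + (1 + 4·x + 4·x^2 + 32·x^3 + 80·x^4 + 64·x^5)·Dx^3  (order 3).
h: a_k = 0, 0, 4, 16/3, -8/3, -64/5, -256/15, 512/21, …
ICs: h(0) = 0, h′(0) = 0, h′′(0) = 8.

f: a_k = 0, 8, 0, -32/3, 0, 128/5, 0, -512/7, …
Change of var in L_f (x↦r) gives L₀.
h=∫h₀ ⇒ L = L₀·Dx.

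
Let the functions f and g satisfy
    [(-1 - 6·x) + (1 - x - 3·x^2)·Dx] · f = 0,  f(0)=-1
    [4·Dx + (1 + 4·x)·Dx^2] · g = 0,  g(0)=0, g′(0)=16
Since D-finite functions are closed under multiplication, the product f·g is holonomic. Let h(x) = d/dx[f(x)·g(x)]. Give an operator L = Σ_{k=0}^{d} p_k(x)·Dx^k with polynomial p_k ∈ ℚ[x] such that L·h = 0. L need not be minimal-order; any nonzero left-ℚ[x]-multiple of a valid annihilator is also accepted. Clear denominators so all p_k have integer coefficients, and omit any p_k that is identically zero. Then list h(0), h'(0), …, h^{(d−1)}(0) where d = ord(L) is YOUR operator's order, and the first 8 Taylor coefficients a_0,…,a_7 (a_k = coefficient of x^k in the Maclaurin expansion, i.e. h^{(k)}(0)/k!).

f: a_k = -1, -1, -4, -7, -19, -40, -97, -217, …
g: a_k = 0, 16, -32, 256/3, -256, 4096/5, -8192/3, 65536/7, …
f·g: L₀ = L_f ⊗_s L_g, ord ≤ 1·2.
h=h₀': d/dx-closure on L₀ ⇒ L.
L = (218 + 1080·x + 2592·x^2) + (-1 + 142·x + 1224·x^2 + 2016·x^3)·Dx + (-5 - 39·x - 37·x^2 + 228·x^3 + 288·x^4)·Dx^2  (order 2).
h: a_k = -16, 32, -352, 2240/3, -14768/3, 69184/5, -1051024/15, 24928384/105, …
ICs: h(0) = -16, h′(0) = 32.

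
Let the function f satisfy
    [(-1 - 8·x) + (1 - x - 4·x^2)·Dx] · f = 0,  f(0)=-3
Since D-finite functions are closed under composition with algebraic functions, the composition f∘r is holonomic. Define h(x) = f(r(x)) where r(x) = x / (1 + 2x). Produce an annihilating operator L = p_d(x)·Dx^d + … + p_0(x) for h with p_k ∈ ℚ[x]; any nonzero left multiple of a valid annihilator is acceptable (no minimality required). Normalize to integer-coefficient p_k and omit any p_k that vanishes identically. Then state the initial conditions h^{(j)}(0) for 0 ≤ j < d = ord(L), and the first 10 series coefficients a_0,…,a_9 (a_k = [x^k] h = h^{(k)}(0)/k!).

L = (1 + 10·x) + (-1 - 5·x - 4·x^2 + 4·x^3)·Dx  (order 1).
h: a_k = -3, -3, -9, 21, -81, 285, -1017, 3621, -12897, 45933, …
ICs: h(0) = -3.

f: a_k = -3, -3, -15, -27, -87, -195, -543, -1323, -3495, -8787, …
L₀ from L_f via x↦r, Dx↦r'^{-1}Dx.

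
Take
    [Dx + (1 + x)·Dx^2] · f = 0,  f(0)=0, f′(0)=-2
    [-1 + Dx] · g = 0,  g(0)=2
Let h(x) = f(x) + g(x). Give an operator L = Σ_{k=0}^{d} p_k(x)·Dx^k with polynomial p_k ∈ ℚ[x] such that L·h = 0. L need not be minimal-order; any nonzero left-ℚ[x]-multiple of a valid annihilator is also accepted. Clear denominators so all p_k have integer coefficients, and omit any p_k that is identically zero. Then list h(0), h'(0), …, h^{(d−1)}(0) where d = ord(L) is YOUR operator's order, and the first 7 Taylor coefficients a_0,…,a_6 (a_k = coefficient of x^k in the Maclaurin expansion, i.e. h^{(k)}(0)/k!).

L = (-3 - x)·Dx + (1 - 2·x - x^2)·Dx^2 + (2 + 3·x + x^2)·Dx^3  (order 3).
h: a_k = 2, 0, 2, -1/3, 7/12, -23/60, 121/360, …
ICs: h(0) = 2, h′(0) = 0, h′′(0) = 4.

f: a_k = 0, -2, 1, -2/3, 1/2, -2/5, 1/3, …
g: a_k = 2, 2, 1, 1/3, 1/12, 1/60, 1/360, …
h₀=f+g: left-lcm gives L₀, ord ≤ 3.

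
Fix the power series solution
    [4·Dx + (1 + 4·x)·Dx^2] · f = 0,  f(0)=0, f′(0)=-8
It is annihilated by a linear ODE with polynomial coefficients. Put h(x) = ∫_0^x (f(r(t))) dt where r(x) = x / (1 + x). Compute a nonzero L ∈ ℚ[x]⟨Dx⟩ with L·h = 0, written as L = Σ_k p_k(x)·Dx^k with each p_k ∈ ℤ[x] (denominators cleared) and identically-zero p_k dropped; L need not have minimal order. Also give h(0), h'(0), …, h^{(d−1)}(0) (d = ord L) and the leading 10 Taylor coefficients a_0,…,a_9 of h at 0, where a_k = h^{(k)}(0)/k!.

f: a_k = 0, -8, 16, -128/3, 128, -2048/5, 4096/3, -32768/7, 16384, -524288/9, …
f∘r: x↦r, Dx↦Dx/r' in L_f ⇒ L₀.
Integrate: L := L₀·Dx.
L = (6 + 10·x)·Dx^2 + (1 + 6·x + 5·x^2)·Dx^3  (order 3).
h: a_k = 0, 0, -4, 8, -62/3, 312/5, -3124/15, 744, -19531/7, 32552/3, …
ICs: h(0) = 0, h′(0) = 0, h′′(0) = -8.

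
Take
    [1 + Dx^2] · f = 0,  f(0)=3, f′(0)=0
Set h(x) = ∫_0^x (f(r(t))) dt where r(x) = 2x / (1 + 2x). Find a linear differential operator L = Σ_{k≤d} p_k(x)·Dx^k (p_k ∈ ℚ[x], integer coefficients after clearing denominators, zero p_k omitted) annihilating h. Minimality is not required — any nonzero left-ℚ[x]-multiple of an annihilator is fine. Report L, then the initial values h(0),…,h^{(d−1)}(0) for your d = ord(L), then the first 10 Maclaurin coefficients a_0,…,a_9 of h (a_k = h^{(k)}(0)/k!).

L = 4·Dx + (4 + 24·x + 48·x^2 + 32·x^3)·Dx^2 + (1 + 8·x + 24·x^2 + 32·x^3 + 16·x^4)·Dx^3  (order 3).
h: a_k = 0, 3, 0, -2, 6, -14, 88/3, -6004/105, 522/5, -33398/189, …
ICs: h(0) = 0, h′(0) = 3, h′′(0) = 0.

f: a_k = 3, 0, -3/2, 0, 1/8, 0, -1/240, 0, 1/13440, 0, …
Substitute x→r, Dx→(1/r')Dx; clear ⇒ L₀.
h=∫₀ˣh₀: take L = L₀·Dx.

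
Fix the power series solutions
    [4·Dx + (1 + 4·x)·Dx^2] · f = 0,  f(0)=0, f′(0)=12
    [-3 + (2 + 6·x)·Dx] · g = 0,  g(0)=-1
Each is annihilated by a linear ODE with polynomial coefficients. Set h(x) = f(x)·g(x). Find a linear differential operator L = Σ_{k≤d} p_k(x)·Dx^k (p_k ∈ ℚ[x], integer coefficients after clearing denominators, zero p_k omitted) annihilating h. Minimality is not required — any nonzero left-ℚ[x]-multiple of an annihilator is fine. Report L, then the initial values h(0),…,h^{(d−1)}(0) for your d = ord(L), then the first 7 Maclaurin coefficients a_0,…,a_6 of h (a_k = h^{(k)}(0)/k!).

f: a_k = 0, 12, -24, 64, -192, 3072/5, -2048, …
g: a_k = -1, -3/2, 9/8, -27/16, 405/128, -1701/256, 15309/1024, …
f·g: L₀ = L_f ⊗_s L_g, ord ≤ 2·1.
L = (3 + 36·x) + (4 + 12·x)·Dx + (4 + 40·x + 132·x^2 + 144·x^3)·Dx^2  (order 2).
h: a_k = 0, -12, 6, -29/2, 195/4, -28149/160, 206953/320, …
ICs: h(0) = 0, h′(0) = -12.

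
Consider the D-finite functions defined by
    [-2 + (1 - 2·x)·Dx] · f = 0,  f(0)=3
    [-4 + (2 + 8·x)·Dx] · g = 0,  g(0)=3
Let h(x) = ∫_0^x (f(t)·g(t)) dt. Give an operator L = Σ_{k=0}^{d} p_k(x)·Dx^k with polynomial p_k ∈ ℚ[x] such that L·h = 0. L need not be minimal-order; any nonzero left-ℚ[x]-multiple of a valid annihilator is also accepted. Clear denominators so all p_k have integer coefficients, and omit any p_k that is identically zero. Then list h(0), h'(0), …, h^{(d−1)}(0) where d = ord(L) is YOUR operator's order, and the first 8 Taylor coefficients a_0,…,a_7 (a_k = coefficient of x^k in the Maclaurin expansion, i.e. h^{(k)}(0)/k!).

f: a_k = 3, 6, 12, 24, 48, 96, 192, 384, …
g: a_k = 3, 6, -6, 12, -30, 84, -252, 792, …
h₀=f·g: eliminate ⇒ L₀, order ≤ 1·1.
Integrate: L := L₀·Dx.
L = (4 + 4·x)·Dx + (-1 - 2·x + 8·x^2)·Dx^2  (order 2).
h: a_k = 0, 9, 18, 18, 36, 198/5, 108, 540/7, …
ICs: h(0) = 0, h′(0) = 9.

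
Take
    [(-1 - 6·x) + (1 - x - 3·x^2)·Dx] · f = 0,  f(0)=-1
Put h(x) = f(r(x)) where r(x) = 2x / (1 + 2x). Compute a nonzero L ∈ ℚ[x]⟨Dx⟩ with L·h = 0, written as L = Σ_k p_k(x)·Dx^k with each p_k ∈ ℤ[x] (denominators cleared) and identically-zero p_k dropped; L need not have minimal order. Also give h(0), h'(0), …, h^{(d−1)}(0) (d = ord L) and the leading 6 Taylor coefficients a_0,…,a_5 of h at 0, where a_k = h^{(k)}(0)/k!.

f: a_k = -1, -1, -4, -7, -19, -40, …
Substitute x→r, Dx→(1/r')Dx; clear ⇒ L₀.
L = (2 + 28·x) + (-1 - 4·x + 8·x^2 + 24·x^3)·Dx  (order 1).
h: a_k = -1, -2, -12, 0, -144, 288, …
ICs: h(0) = -1.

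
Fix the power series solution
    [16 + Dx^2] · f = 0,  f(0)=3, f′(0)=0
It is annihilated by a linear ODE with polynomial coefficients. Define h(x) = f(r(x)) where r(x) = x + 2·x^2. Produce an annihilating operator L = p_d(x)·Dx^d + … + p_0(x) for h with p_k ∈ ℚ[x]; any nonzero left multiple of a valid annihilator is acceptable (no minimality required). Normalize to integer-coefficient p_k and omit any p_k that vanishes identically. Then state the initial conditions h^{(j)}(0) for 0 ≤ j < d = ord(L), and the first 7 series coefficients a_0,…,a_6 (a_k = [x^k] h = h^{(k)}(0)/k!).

f: a_k = 3, 0, -24, 0, 32, 0, -256/15, …
L₀ from L_f via x↦r, Dx↦r'^{-1}Dx.
L = (16 + 192·x + 768·x^2 + 1024·x^3) - 4·Dx + (1 + 4·x)·Dx^2  (order 2).
h: a_k = 3, 0, -24, -96, -64, 256, 11264/15, …
ICs: h(0) = 3, h′(0) = 0.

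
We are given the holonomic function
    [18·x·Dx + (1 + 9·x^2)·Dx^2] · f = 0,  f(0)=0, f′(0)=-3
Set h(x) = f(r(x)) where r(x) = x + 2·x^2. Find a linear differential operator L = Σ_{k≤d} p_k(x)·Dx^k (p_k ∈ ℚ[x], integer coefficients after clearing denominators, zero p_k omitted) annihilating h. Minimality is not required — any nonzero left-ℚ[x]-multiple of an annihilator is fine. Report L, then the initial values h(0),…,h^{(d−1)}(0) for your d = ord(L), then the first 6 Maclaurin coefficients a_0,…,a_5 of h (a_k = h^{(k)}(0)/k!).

f: a_k = 0, -3, 0, 9, 0, -243/5, …
Substitute x→r, Dx→(1/r')Dx; clear ⇒ L₀.
L = (-4 + 18·x + 144·x^2 + 432·x^3 + 432·x^4)·Dx + (1 + 4·x + 9·x^2 + 72·x^3 + 180·x^4 + 144·x^5)·Dx^2  (order 2).
h: a_k = 0, -3, -6, 9, 54, 297/5, …
ICs: h(0) = 0, h′(0) = -3.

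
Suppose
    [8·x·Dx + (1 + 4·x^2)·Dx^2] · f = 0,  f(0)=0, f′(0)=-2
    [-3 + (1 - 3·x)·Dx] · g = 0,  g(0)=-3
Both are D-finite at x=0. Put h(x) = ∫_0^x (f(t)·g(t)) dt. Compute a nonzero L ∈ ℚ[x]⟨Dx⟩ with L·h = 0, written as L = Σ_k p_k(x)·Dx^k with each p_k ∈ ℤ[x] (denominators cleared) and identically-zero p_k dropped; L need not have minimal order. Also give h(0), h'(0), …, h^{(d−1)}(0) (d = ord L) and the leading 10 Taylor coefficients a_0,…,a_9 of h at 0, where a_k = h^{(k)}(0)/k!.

L = 24·x·Dx + (6 - 8·x + 48·x^2)·Dx^2 + (-1 + 3·x - 4·x^2 + 12·x^3)·Dx^3  (order 3).
h: a_k = 0, 0, 3, 6, 23/2, 138/5, 361/5, 6498/35, 67269/140, 44846/35, …
ICs: h(0) = 0, h′(0) = 0, h′′(0) = 6.

f: a_k = 0, -2, 0, 8/3, 0, -32/5, 0, 128/7, 0, -512/9, …
g: a_k = -3, -9, -27, -81, -243, -729, -2187, -6561, -19683, -59049, …
f·g: L₀ = L_f ⊗_s L_g, ord ≤ 2·1.
h=∫h₀ ⇒ L = L₀·Dx.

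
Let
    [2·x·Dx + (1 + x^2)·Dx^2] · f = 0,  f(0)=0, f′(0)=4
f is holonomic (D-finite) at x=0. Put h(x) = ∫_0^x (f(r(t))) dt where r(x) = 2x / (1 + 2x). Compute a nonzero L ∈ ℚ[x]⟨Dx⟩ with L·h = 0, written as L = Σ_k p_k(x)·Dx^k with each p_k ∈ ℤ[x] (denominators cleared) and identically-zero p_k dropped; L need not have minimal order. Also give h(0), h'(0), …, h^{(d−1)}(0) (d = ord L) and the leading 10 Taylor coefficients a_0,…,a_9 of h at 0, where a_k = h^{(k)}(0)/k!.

L = (4 + 16·x)·Dx^2 + (1 + 4·x + 8·x^2)·Dx^3  (order 3).
h: a_k = 0, 0, 4, -16/3, 16/3, 0, -256/15, 1024/21, -512/7, 0, …
ICs: h(0) = 0, h′(0) = 0, h′′(0) = 8.

f: a_k = 0, 4, 0, -4/3, 0, 4/5, 0, -4/7, 0, 4/9, …
f∘r: x↦r, Dx↦Dx/r' in L_f ⇒ L₀.
h=∫₀ˣh₀: take L = L₀·Dx.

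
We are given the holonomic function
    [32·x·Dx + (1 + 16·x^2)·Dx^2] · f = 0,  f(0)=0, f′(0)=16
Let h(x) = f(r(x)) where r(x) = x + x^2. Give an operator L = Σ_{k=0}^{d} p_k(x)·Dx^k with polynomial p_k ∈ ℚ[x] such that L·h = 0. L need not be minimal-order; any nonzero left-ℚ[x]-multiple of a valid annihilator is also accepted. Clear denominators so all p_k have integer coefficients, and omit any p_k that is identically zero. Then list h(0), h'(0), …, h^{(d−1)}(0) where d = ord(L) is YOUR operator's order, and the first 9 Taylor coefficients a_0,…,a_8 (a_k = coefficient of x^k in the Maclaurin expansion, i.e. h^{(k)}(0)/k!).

f: a_k = 0, 16, 0, -256/3, 0, 4096/5, 0, -65536/7, 0, …
h₀=f(r): pull back L_f along r ⇒ L₀.
L = (-2 + 32·x + 128·x^2 + 192·x^3 + 96·x^4)·Dx + (1 + 2·x + 16·x^2 + 64·x^3 + 80·x^4 + 32·x^5)·Dx^2  (order 2).
h: a_k = 0, 16, 16, -256/3, -256, 2816/5, 12032/3, -8192/7, -57344, …
ICs: h(0) = 0, h′(0) = 16.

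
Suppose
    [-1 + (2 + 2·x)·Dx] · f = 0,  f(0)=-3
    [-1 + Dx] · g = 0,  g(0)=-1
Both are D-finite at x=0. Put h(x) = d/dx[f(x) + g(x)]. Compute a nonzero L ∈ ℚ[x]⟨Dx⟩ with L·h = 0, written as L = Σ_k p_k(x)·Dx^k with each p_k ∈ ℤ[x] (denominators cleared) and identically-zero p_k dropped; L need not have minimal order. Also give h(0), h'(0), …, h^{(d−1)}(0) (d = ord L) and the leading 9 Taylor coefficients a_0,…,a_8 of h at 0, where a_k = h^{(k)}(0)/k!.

f: a_k = -3, -3/2, 3/8, -3/16, 15/128, -21/256, 63/1024, -99/2048, 1287/32768, …
g: a_k = -1, -1, -1/2, -1/6, -1/24, -1/120, -1/720, -1/5040, -1/40320, …
f+g: L₀ = lclm(L_f,L_g), ord ≤ 1+1.
Differentiate: ansatz ord ≤ ord L₀ ⇒ L.
L = (-5 - 2·x) + (-1 - 8·x - 4·x^2)·Dx + (6 + 10·x + 4·x^2)·Dx^2  (order 2).
h: a_k = -5/2, -1/4, -17/16, 29/96, -347/768, 2771/7680, -31313/92160, 405149/1290240, -6081587/20643840, …
ICs: h(0) = -5/2, h′(0) = -1/4.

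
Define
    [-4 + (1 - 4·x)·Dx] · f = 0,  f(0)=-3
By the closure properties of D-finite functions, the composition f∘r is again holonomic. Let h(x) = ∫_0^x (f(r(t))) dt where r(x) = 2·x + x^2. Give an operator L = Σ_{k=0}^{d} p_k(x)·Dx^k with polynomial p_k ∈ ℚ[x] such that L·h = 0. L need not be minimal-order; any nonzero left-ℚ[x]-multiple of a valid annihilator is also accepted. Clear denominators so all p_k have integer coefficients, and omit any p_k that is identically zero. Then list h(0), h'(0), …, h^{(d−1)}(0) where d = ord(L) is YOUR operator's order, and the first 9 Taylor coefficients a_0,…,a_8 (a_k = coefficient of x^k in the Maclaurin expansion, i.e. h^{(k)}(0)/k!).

f: a_k = -3, -12, -48, -192, -768, -3072, -12288, -49152, -196608, …
Change of var in L_f (x↦r) gives L₀.
Integrate: L := L₀·Dx.
L = (8 + 8·x)·Dx + (-1 + 8·x + 4·x^2)·Dx^2  (order 2).
h: a_k = 0, -3, -12, -68, -432, -2928, -20672, -1050816/7, -1112832, …
ICs: h(0) = 0, h′(0) = -3.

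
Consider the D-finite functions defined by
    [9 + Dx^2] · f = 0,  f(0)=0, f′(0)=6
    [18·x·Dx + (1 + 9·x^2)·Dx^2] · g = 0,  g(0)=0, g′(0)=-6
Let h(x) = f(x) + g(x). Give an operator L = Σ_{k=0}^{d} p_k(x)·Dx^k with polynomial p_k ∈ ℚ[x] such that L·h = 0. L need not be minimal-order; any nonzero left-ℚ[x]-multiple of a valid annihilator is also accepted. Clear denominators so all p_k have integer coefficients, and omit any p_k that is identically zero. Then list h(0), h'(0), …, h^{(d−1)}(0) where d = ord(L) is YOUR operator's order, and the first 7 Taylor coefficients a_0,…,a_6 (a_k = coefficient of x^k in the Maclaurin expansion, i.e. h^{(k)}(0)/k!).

f: a_k = 0, 6, 0, -9, 0, 81/20, 0, …
g: a_k = 0, -6, 0, 18, 0, -486/5, 0, …
Weyl lclm of L_f,L_g ⇒ L₀ (ord ≤ 4).
L = (-1782·x + 20412·x^3 + 13122·x^5)·Dx + (-9 + 567·x^2 + 6561·x^4 + 6561·x^6)·Dx^2 + (-198·x + 2268·x^3 + 1458·x^5)·Dx^3 + (-1 + 63·x^2 + 729·x^4 + 729·x^6)·Dx^4  (order 4).
h: a_k = 0, 0, 0, 9, 0, -1863/20, 0, …
ICs: h(0) = 0, h′(0) = 0, h′′(0) = 0, h′′′(0) = 54.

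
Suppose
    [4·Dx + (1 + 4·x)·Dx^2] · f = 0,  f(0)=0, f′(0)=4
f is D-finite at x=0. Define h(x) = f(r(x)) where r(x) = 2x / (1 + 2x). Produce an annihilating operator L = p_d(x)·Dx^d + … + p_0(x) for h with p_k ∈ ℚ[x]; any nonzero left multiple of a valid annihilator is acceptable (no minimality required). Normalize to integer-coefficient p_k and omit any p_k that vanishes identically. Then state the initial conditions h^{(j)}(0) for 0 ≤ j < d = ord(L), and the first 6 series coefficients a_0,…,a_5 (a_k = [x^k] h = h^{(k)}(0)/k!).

f: a_k = 0, 4, -8, 64/3, -64, 1024/5, …
f∘r: x↦r, Dx↦Dx/r' in L_f ⇒ L₀.
L = (12 + 40·x)·Dx + (1 + 12·x + 20·x^2)·Dx^2  (order 2).
h: a_k = 0, 8, -48, 992/3, -2496, 99968/5, …
ICs: h(0) = 0, h′(0) = 8.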